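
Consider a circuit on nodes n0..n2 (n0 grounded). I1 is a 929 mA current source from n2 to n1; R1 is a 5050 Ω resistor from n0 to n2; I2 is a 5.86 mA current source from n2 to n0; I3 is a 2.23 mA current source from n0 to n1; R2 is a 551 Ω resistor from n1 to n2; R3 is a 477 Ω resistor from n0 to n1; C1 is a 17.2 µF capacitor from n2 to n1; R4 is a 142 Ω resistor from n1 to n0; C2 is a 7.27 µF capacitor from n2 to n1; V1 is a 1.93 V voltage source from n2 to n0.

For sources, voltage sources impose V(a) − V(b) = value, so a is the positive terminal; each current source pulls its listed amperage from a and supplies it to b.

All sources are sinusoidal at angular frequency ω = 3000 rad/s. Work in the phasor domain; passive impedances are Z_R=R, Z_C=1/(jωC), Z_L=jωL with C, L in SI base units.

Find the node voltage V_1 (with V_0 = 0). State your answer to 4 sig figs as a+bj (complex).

Apply KCL at each of the 2 non-ground nodes and solve the resulting linear system.
Node n1: branches {I1, I3, R2, R3, C1, R4, C2} → V_1 = 3.746-12.17j
Node n2: branches {I1, R1, I2, R2, C1, C2, V1} → V_2 = 1.930+0.000j
Source currents: i(V1)=-0.03825+0.1113j

3.746-12.17j V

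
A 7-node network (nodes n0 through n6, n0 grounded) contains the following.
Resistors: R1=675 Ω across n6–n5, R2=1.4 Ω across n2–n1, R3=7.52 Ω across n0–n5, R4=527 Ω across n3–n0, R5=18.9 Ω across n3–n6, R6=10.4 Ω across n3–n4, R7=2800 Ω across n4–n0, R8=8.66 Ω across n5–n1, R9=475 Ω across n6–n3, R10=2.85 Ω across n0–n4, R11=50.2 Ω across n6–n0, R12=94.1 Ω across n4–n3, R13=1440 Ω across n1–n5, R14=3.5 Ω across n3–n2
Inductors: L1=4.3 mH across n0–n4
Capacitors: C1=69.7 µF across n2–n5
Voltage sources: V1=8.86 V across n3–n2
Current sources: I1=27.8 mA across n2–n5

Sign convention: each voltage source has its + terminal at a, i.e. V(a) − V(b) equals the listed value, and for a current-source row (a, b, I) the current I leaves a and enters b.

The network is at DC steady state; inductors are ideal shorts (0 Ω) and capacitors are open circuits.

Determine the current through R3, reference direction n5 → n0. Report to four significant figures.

-0.3316 A

Element admittances at DC:
  Y(R1) = 0.001481 S between n6,n5
  Y(R2) = 0.7143 S between n2,n1
  Y(R3) = 0.1330 S between n0,n5
  Y(R4) = 0.001898 S between n3,n0
  Y(R5) = 0.05291 S between n3,n6
  Y(R6) = 0.09615 S between n3,n4
  Y(R7) = 0.0003571 S between n4,n0
  Y(R8) = 0.1155 S between n5,n1
  Y(R9) = 0.002105 S between n6,n3
  L1: short n0↔n4 (DC inductor)
  Y(R10) = 0.3509 S between n0,n4
  Y(R11) = 0.01992 S between n6,n0
  Y(R12) = 0.01063 S between n4,n3
  Y(R13) = 0.0006944 S between n1,n5
  Y(C1) = 0.000 S between n2,n5
  Y(R14) = 0.2857 S between n3,n2
  V1: constraint V(n3)−V(n2) = 8.86
  I1: injects 0.0278 A into n5 (from n2)
Assemble and solve the 8×8 MNA system:
  V(n1)=-5.644  V(n2)=-6.156  V(n3)=2.704  V(n4)=0.000  V(n5)=-2.494  V(n6)=1.898
  i(L1)=-0.2887  i(V1)=-2.870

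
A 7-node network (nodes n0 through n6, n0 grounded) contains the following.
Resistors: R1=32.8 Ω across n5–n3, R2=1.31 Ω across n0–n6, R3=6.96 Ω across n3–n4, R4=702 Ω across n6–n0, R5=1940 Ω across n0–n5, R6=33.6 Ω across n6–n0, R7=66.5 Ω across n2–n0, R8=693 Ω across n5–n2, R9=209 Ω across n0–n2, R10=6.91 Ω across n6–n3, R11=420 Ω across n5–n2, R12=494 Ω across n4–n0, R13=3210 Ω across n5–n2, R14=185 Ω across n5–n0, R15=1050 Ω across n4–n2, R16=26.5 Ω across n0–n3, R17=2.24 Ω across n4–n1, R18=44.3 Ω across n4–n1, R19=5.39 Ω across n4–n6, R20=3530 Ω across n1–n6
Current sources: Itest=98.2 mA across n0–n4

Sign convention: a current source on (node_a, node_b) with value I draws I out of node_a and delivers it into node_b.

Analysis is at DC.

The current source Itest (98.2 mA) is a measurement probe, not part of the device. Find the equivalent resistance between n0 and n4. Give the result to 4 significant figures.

Element admittances at DC:
  Y(R1) = 0.03049 S between n5,n3
  Y(R2) = 0.7634 S between n0,n6
  Y(R3) = 0.1437 S between n3,n4
  Y(R4) = 0.001425 S between n6,n0
  Y(R5) = 0.0005155 S between n0,n5
  Y(R6) = 0.02976 S between n6,n0
  Y(R7) = 0.01504 S between n2,n0
  Y(R8) = 0.001443 S between n5,n2
  Y(R9) = 0.004785 S between n0,n2
  Y(R10) = 0.1447 S between n6,n3
  Y(R11) = 0.002381 S between n5,n2
  Y(R12) = 0.002024 S between n4,n0
  Y(R13) = 0.0003115 S between n5,n2
  Y(R14) = 0.005405 S between n5,n0
  Y(R15) = 0.0009524 S between n4,n2
  Y(R16) = 0.03774 S between n0,n3
  Y(R17) = 0.4464 S between n4,n1
  Y(R18) = 0.02257 S between n4,n1
  Y(R19) = 0.1855 S between n4,n6
  Y(R20) = 0.0002833 S between n1,n6
  Itest: injects 0.0982 A into n4 (from n0)
Assemble and solve the 6×6 MNA system:
  V(n1)=0.4622  V(n2)=0.04928  V(n3)=0.2464  V(n4)=0.4624  V(n5)=0.1903  V(n6)=0.1081

R_eq = 4.709 Ω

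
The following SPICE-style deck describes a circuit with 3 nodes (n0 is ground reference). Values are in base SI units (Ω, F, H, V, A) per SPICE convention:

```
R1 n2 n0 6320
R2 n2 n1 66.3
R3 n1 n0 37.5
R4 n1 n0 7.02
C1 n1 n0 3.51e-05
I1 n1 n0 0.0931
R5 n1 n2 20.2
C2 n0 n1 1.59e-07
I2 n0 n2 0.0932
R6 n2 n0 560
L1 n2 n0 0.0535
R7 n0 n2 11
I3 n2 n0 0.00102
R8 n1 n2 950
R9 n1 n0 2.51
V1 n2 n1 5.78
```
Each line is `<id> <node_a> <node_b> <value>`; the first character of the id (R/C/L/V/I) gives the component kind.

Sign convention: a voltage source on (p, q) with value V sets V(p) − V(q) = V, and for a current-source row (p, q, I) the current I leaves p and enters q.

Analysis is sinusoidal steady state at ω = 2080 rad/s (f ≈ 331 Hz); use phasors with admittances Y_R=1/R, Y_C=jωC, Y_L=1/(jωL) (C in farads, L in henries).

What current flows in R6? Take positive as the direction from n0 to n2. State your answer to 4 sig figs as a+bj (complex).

MNA unknowns: 2 node voltages V₁..V_2 plus 1 source current (V1)
R1: Y=0.0001582+0.000j on G[2,0]
R2: Y=0.01508+0.000j on G[2,1]
R3: Y=0.02667+0.000j on G[1,0]
R4: Y=0.1425+0.000j on G[1,0]
C1: Y=0.000+0.07301j on G[1,0]
I1: z[1]−=0.0931, z[0]+=0.0931
R5: Y=0.04950+0.000j on G[1,2]
C2: Y=0.000+0.0003307j on G[0,1]
I2: z[0]−=0.0932, z[2]+=0.0932
R6: Y=0.001786+0.000j on G[2,0]
L1: Y=0.000-0.008986j on G[2,0]
R7: Y=0.09091+0.000j on G[0,2]
I3: z[2]−=0.00102, z[0]+=0.00102
R8: Y=0.001053+0.000j on G[1,2]
R9: Y=0.3984+0.000j on G[1,0]
V1: row V2−V1=5.78, i_V1 at 2,1
solve → V1=-0.7988+0.1565j, V2=4.981+0.1565j
aux → i_V1=-0.7511+0.03023j

-0.008895-0.0002795j A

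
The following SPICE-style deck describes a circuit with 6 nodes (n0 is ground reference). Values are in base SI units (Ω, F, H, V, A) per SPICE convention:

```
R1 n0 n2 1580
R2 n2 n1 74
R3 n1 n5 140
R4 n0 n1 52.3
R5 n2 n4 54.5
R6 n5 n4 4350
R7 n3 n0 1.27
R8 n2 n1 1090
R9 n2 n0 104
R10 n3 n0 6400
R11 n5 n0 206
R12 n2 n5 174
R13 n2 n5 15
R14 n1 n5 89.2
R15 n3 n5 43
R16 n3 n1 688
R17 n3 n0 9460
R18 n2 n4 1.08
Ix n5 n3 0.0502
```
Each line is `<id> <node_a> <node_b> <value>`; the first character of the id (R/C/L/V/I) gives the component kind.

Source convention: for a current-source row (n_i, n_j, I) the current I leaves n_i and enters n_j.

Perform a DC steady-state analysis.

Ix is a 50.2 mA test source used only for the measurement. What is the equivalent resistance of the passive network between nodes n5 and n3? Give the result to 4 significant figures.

R_eq = 21.01 Ω

Apply KCL at each of the 5 non-ground nodes and solve the resulting linear system.
Node n1: branches {R2, R3, R4, R8, R14, R16} → V_1 = -0.5809
Node n2: branches {R1, R2, R5, R8, R9, R12, R13, R18} → V_2 = -0.8498
Node n3: branches {R7, R10, R15, R16, R17, Ix} → V_3 = 0.03146
Node n4: branches {R5, R6, R18} → V_4 = -0.8499
Node n5: branches {R3, R6, R11, R12, R13, R14, R15, Ix} → V_5 = -1.023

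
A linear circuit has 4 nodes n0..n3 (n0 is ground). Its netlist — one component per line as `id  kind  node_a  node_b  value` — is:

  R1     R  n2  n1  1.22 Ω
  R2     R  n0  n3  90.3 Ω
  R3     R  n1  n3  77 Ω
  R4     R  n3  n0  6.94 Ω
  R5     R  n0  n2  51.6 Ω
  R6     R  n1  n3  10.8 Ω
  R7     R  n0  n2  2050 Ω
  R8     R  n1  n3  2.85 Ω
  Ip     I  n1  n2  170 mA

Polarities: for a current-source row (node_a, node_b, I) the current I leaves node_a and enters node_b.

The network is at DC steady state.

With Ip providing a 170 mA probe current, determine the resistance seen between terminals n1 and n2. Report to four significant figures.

Element admittances at DC:
  Y(R1) = 0.8197 S between n2,n1
  Y(R2) = 0.01107 S between n0,n3
  Y(R3) = 0.01299 S between n1,n3
  Y(R4) = 0.1441 S between n3,n0
  Y(R5) = 0.01938 S between n0,n2
  Y(R6) = 0.09259 S between n1,n3
  Y(R7) = 0.0004878 S between n0,n2
  Y(R8) = 0.3509 S between n1,n3
  Ip: injects 0.17 A into n2 (from n1)
Assemble and solve the 3×3 MNA system:
  V(n1)=-0.02976  V(n2)=0.1734  V(n3)=-0.02221

R_eq = 1.195 Ω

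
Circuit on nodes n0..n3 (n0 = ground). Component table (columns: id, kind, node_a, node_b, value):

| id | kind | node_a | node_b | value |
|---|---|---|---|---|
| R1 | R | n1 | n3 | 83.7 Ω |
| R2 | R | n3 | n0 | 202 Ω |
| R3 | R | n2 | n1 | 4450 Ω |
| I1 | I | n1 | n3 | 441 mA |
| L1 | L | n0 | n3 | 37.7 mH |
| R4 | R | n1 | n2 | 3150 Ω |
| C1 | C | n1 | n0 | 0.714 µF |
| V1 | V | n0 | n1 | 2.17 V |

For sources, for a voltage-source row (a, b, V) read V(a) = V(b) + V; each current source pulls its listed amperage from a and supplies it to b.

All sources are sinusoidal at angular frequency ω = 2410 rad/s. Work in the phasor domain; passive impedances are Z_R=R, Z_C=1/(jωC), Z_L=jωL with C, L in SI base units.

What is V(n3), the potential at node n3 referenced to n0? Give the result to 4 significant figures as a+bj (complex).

17.25+11.23j V

MNA unknowns: 3 node voltages V₁..V_3 plus 1 source current (V1)
R1: Y=0.01195+0.000j on G[1,3]
R2: Y=0.004950+0.000j on G[3,0]
R3: Y=0.0002247+0.000j on G[2,1]
I1: z[1]−=0.441, z[3]+=0.441
L1: Y=0.000-0.01101j on G[0,3]
R4: Y=0.0003175+0.000j on G[1,2]
C1: Y=0.000+0.001721j on G[1,0]
V1: row V0−V1=2.17, i_V1 at 0,1
solve → V1=-2.170+0.000j, V2=-2.170+0.000j, V3=17.25+11.23j
aux → i_V1=0.2090-0.1379j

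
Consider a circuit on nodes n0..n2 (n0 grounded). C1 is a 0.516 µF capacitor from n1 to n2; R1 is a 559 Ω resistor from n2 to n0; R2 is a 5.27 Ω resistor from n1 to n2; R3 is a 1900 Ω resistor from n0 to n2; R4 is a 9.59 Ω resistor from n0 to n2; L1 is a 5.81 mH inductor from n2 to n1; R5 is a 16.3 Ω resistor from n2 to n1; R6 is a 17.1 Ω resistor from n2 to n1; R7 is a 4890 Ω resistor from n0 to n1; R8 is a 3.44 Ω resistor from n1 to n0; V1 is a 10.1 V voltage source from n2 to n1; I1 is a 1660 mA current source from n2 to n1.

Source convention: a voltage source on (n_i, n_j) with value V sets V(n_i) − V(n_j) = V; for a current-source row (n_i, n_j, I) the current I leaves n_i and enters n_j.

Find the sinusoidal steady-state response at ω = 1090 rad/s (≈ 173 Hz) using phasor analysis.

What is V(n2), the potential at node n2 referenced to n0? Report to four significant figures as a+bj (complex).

7.392+0.000j V

MNA unknowns: 2 node voltages V₁..V_2 plus 1 source current (V1)
C1: Y=0.000+0.0005624j on G[1,2]
R1: Y=0.001789+0.000j on G[2,0]
R2: Y=0.1898+0.000j on G[1,2]
R3: Y=0.0005263+0.000j on G[0,2]
R4: Y=0.1043+0.000j on G[0,2]
L1: Y=0.000-0.1579j on G[2,1]
R5: Y=0.06135+0.000j on G[2,1]
R6: Y=0.05848+0.000j on G[2,1]
R7: Y=0.0002045+0.000j on G[0,1]
R8: Y=0.2907+0.000j on G[1,0]
V1: row V2−V1=10.1, i_V1 at 2,1
I1: z[2]−=1.66, z[1]+=1.66
solve → V1=-2.708+0.000j, V2=7.392+0.000j
aux → i_V1=-5.575+1.589j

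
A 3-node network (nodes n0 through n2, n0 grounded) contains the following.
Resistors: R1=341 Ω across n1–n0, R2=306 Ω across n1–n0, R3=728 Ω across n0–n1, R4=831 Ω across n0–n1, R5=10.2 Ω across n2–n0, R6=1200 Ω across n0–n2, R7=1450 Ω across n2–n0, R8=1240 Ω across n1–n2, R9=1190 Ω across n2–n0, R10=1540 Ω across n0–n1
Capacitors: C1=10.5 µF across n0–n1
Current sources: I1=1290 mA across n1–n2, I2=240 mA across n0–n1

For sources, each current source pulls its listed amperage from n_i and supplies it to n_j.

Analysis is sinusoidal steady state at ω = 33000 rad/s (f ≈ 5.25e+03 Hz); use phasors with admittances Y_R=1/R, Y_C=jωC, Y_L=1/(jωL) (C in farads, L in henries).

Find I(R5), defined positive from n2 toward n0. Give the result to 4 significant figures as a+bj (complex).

Apply KCL at each of the 2 non-ground nodes and solve the resulting linear system.
Node n1: branches {R1, R2, R3, R4, C1, I1, R8, R10, I2} → V_1 = -0.08849+2.998j
Node n2: branches {R5, I1, R6, R7, R8, R9} → V_2 = 12.75+0.02389j

1.250+0.002342j A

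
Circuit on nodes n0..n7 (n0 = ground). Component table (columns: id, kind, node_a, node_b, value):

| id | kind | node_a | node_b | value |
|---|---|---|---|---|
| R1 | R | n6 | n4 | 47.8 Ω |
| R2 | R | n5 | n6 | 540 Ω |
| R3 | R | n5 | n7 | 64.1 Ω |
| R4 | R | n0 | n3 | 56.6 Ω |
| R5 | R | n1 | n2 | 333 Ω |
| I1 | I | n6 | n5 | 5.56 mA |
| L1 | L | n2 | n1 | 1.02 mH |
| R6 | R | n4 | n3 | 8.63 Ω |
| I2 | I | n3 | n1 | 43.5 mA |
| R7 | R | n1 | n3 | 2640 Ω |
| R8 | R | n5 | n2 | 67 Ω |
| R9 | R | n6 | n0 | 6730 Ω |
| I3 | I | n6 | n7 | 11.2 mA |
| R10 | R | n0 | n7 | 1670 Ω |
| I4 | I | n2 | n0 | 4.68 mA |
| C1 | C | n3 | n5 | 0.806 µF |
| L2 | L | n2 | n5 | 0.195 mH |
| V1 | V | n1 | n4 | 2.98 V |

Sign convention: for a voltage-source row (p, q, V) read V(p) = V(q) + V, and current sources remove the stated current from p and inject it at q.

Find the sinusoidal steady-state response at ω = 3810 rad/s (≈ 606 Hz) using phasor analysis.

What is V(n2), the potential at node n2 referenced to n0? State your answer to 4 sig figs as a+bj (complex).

2.945-0.07258j V

Element admittances at ω=3810 rad/s:
  Y(R1) = 0.02092+0.000j S between n6,n4
  Y(R2) = 0.001852+0.000j S between n5,n6
  Y(R3) = 0.01560+0.000j S between n5,n7
  Y(R4) = 0.01767+0.000j S between n0,n3
  Y(R5) = 0.003003+0.000j S between n1,n2
  I1: injects 0.00556 A into n5 (from n6)
  Y(L1) = 0.000-0.2573j S between n2,n1
  Y(R6) = 0.1159+0.000j S between n4,n3
  I2: injects 0.0435 A into n1 (from n3)
  Y(R7) = 0.0003788+0.000j S between n1,n3
  Y(R8) = 0.01493+0.000j S between n5,n2
  Y(R9) = 0.0001486+0.000j S between n6,n0
  I3: injects 0.0112 A into n7 (from n6)
  Y(R10) = 0.0005988+0.000j S between n0,n7
  I4: injects 0.00468 A into n0 (from n2)
  Y(C1) = 0.000+0.003071j S between n3,n5
  Y(L2) = 0.000-1.346j S between n2,n5
  V1: constraint V(n1)−V(n4) = 2.98
Assemble and solve the 8×8 MNA system:
  V(n1)=2.905-0.08471j  V(n2)=2.945-0.07258j  V(n3)=-0.3800+0.002875j  V(n4)=-0.07508-0.08471j  V(n5)=2.952-0.06678j  V(n6)=-0.5612-0.08272j  V(n7)=3.535-0.06431j
  i(V1)=0.04550-0.01019j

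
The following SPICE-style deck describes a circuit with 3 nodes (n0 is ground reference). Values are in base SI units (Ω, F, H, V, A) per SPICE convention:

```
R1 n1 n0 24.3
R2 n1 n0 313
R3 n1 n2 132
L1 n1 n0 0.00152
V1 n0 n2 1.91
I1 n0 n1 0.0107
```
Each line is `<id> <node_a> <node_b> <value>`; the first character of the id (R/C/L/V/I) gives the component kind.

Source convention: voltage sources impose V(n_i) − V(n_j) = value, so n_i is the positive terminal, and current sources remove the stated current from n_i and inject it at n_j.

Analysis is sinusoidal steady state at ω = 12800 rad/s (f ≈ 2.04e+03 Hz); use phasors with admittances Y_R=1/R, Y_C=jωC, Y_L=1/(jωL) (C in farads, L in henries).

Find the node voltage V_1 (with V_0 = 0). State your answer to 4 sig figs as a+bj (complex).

MNA unknowns: 2 node voltages V₁..V_2 plus 1 source current (V1)
R1: Y=0.04115+0.000j on G[1,0]
R2: Y=0.003195+0.000j on G[1,0]
R3: Y=0.007576+0.000j on G[1,2]
L1: Y=0.000-0.05140j on G[1,0]
V1: row V0−V2=1.91, i_V1 at 0,2
I1: z[0]−=0.0107, z[1]+=0.0107
solve → V1=-0.03667-0.03630j, V2=-1.910+0.000j
aux → i_V1=-0.01419+0.0002750j

-0.03667-0.03630j V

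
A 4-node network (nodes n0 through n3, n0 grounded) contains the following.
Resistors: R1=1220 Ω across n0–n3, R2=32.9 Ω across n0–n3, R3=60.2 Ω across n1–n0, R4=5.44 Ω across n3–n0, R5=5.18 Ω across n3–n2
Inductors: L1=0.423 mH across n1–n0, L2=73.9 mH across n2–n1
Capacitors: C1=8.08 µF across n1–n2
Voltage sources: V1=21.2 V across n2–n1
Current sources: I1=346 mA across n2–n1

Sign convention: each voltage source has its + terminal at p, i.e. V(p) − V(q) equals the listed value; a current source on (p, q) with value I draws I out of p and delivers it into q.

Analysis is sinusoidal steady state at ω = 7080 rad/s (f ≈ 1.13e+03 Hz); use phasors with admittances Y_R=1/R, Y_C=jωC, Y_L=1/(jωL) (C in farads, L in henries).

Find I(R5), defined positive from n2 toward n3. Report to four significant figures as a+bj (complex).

Element admittances at ω=7080 rad/s:
  Y(R1) = 0.0008197+0.000j S between n0,n3
  Y(R2) = 0.03040+0.000j S between n0,n3
  Y(L1) = 0.000-0.3339j S between n1,n0
  Y(L2) = 0.000-0.001911j S between n2,n1
  Y(R3) = 0.01661+0.000j S between n1,n0
  Y(R4) = 0.1838+0.000j S between n3,n0
  Y(R5) = 0.1931+0.000j S between n3,n2
  Y(C1) = 0.000+0.05721j S between n1,n2
  V1: constraint V(n2)−V(n1) = 21.2
  I1: injects 0.346 A into n1 (from n2)
Assemble and solve the 4×4 MNA system:
  V(n1)=-2.034-5.738j  V(n2)=19.17-5.738j  V(n3)=9.067-2.714j
  i(V1)=-2.296-0.5886j

1.950-0.5837j A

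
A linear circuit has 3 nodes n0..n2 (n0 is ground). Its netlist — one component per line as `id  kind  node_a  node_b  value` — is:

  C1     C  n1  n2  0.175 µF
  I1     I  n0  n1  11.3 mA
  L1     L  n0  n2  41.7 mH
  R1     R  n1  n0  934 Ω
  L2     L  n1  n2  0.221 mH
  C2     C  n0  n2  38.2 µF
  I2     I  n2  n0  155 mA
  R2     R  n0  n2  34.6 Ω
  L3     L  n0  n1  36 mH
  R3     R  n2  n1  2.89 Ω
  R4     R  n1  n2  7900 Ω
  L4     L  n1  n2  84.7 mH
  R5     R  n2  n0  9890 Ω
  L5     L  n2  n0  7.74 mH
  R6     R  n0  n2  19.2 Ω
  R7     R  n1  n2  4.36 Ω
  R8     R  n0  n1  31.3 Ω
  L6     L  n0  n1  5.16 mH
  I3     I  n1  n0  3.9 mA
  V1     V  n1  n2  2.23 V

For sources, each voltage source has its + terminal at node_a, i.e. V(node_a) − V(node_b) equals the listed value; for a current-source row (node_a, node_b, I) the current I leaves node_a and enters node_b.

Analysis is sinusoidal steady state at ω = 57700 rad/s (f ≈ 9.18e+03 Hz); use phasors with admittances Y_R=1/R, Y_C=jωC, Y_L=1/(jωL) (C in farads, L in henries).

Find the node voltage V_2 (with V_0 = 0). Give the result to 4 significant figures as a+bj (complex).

MNA unknowns: 2 node voltages V₁..V_2 plus 1 source current (V1)
C1: Y=0.000+0.01010j on G[1,2]
I1: z[0]−=0.0113, z[1]+=0.0113
L1: Y=0.000-0.0004156j on G[0,2]
R1: Y=0.001071+0.000j on G[1,0]
L2: Y=0.000-0.07842j on G[1,2]
C2: Y=0.000+2.204j on G[0,2]
I2: z[2]−=0.155, z[0]+=0.155
R2: Y=0.02890+0.000j on G[0,2]
L3: Y=0.000-0.0004814j on G[0,1]
R3: Y=0.3460+0.000j on G[2,1]
R4: Y=0.0001266+0.000j on G[1,2]
L4: Y=0.000-0.0002046j on G[1,2]
R5: Y=0.0001011+0.000j on G[2,0]
L5: Y=0.000-0.002239j on G[2,0]
R6: Y=0.05208+0.000j on G[0,2]
R7: Y=0.2294+0.000j on G[1,2]
R8: Y=0.03195+0.000j on G[0,1]
L6: Y=0.000-0.003359j on G[0,1]
I3: z[1]−=0.0039, z[0]+=0.0039
V1: row V1−V2=2.23, i_V1 at 1,2
solve → V1=2.229+0.1006j, V2=-0.001327+0.1006j
aux → i_V1=-1.350+0.1581j

-0.001327+0.1006j V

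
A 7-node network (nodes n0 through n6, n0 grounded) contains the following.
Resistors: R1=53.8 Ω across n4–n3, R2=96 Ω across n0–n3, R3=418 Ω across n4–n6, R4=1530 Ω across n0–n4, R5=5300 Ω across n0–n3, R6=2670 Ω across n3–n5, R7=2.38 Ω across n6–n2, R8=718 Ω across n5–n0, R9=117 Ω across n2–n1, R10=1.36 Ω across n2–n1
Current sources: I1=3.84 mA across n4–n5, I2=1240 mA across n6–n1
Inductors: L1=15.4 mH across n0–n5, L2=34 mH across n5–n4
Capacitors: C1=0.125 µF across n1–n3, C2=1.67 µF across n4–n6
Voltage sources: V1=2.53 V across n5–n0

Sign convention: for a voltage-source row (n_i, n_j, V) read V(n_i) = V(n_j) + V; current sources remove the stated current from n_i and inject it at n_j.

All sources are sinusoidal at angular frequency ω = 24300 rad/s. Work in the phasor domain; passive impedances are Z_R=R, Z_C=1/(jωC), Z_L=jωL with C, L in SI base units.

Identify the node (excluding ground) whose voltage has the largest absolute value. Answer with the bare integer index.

1

Apply KCL at each of the 6 non-ground nodes and solve the resulting linear system.
Node n1: branches {C1, I2, R9, R10} → V_1 = 3.924-1.073j
Node n2: branches {R7, R9, R10} → V_2 = 2.260-1.056j
Node n3: branches {R1, R2, R5, R6, C1} → V_3 = -0.1229-0.2570j
Node n4: branches {R1, R3, R4, I1, C2, L2} → V_4 = -0.3797-1.070j
Node n5: branches {R6, I1, R8, L1, L2, V1} → V_5 = 2.530+0.000j
Node n6: branches {R3, R7, C2, I2} → V_6 = -0.6852-1.027j
Source currents: i(V1)=-0.001973+0.01019j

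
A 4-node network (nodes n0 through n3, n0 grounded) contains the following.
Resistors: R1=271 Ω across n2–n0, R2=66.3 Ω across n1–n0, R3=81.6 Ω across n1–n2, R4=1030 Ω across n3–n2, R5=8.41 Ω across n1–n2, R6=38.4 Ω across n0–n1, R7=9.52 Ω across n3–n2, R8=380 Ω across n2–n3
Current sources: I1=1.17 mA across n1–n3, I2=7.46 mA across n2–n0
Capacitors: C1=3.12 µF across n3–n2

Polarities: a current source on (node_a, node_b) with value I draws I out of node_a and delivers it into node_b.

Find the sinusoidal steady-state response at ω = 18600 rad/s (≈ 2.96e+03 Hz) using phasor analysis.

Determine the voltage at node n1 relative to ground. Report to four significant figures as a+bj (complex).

Element admittances at ω=18600 rad/s:
  Y(R1) = 0.003690+0.000j S between n2,n0
  Y(R2) = 0.01508+0.000j S between n1,n0
  Y(R3) = 0.01225+0.000j S between n1,n2
  Y(R4) = 0.0009709+0.000j S between n3,n2
  Y(R5) = 0.1189+0.000j S between n1,n2
  I1: injects 0.00117 A into n3 (from n1)
  Y(R6) = 0.02604+0.000j S between n0,n1
  Y(R7) = 0.1050+0.000j S between n3,n2
  Y(R8) = 0.002632+0.000j S between n2,n3
  Y(C1) = 0.000+0.05803j S between n3,n2
  I2: injects 0.00746 A into n0 (from n2)
Assemble and solve the 3×3 MNA system:
  V(n1)=-0.1630+0.000j  V(n2)=-0.2052+0.000j  V(n3)=-0.1968-0.004475j

-0.1630+0.000j V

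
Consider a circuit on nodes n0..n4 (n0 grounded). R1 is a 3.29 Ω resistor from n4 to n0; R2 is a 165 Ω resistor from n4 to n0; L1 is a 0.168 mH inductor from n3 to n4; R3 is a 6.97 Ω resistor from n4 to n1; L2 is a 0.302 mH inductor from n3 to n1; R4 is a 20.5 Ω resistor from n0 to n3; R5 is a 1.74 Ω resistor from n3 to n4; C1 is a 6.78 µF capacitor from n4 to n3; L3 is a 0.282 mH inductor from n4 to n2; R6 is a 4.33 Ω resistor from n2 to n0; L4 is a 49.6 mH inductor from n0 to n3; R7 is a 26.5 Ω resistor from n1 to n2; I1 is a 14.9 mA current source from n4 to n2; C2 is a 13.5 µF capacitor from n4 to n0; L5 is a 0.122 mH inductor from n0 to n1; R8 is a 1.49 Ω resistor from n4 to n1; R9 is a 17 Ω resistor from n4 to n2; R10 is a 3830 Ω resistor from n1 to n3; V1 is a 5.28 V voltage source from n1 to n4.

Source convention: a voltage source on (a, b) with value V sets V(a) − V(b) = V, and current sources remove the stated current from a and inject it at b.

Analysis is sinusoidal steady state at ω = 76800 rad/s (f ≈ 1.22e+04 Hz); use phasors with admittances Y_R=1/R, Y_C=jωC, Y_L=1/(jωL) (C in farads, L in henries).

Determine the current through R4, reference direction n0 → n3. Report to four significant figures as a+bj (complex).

MNA unknowns: 4 node voltages V₁..V_4 plus 1 source current (V1)
R1: Y=0.3040+0.000j on G[4,0]
R2: Y=0.006061+0.000j on G[4,0]
L1: Y=0.000-0.07750j on G[3,4]
R3: Y=0.1435+0.000j on G[4,1]
L2: Y=0.000-0.04312j on G[3,1]
R4: Y=0.04878+0.000j on G[0,3]
R5: Y=0.5747+0.000j on G[3,4]
C1: Y=0.000+0.5207j on G[4,3]
L3: Y=0.000-0.04617j on G[4,2]
R6: Y=0.2309+0.000j on G[2,0]
L4: Y=0.000-0.0002625j on G[0,3]
R7: Y=0.03774+0.000j on G[1,2]
I1: z[4]−=0.0149, z[2]+=0.0149
C2: Y=0.000+1.037j on G[4,0]
L5: Y=0.000-0.1067j on G[0,1]
R8: Y=0.6711+0.000j on G[4,1]
R9: Y=0.05882+0.000j on G[4,2]
R10: Y=0.0002611+0.000j on G[1,3]
V1: row V1−V4=5.28, i_V1 at 1,4
solve → V1=5.721+0.3613j, V2=0.8124+0.1589j, V3=0.2394+0.09745j, V4=0.4410+0.3613j
aux → i_V1=-4.538+0.8392j

-0.01168-0.004754j A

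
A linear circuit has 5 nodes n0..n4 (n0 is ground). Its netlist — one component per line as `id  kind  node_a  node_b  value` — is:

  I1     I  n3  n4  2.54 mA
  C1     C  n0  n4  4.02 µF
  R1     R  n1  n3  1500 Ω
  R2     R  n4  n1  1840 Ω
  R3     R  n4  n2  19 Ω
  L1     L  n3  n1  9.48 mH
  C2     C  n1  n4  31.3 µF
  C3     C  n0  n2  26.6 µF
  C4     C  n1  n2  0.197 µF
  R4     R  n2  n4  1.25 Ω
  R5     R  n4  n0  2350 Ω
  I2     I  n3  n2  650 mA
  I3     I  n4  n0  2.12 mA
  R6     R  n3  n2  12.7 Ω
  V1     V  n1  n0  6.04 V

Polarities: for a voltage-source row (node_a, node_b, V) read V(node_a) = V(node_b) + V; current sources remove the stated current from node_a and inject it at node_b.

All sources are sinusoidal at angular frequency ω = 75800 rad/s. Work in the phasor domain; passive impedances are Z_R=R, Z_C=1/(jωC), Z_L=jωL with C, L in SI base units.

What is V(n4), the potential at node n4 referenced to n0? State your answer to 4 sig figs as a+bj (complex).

Element admittances at ω=75800 rad/s:
  I1: injects 0.00254 A into n4 (from n3)
  Y(C1) = 0.000+0.3047j S between n0,n4
  Y(R1) = 0.0006667+0.000j S between n1,n3
  Y(R2) = 0.0005435+0.000j S between n4,n1
  Y(R3) = 0.05263+0.000j S between n4,n2
  Y(L1) = 0.000-0.001392j S between n3,n1
  Y(C2) = 0.000+2.373j S between n1,n4
  Y(C3) = 0.000+2.016j S between n0,n2
  Y(C4) = 0.000+0.01493j S between n1,n2
  Y(R4) = 0.8000+0.000j S between n2,n4
  Y(R5) = 0.0004255+0.000j S between n4,n0
  I2: injects 0.65 A into n2 (from n3)
  I3: injects 0.00212 A into n0 (from n4)
  Y(R6) = 0.07874+0.000j S between n3,n2
  V1: constraint V(n1)−V(n0) = 6.04
Assemble and solve the 5×5 MNA system:
  V(n1)=6.040+0.000j  V(n2)=1.103-1.448j  V(n3)=-7.044-1.665j  V(n4)=4.542+1.095j
  i(V1)=-2.589-3.609j

4.542+1.095j V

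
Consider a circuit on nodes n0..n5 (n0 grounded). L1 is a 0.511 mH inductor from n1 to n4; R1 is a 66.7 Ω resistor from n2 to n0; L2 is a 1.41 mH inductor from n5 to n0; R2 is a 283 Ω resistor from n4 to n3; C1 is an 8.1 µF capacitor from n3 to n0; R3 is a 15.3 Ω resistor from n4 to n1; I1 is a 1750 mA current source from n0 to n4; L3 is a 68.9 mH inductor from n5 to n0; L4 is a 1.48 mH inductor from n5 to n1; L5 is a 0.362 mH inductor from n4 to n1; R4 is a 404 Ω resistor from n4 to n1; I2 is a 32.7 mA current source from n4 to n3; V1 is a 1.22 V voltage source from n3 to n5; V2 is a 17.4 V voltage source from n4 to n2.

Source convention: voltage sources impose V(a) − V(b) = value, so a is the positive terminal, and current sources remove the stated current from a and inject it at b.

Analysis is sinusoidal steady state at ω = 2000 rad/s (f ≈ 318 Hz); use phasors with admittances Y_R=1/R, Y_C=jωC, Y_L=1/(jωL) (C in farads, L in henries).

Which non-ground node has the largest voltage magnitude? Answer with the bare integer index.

Element admittances at ω=2000 rad/s:
  Y(L1) = 0.000-0.9785j S between n1,n4
  Y(R1) = 0.01499+0.000j S between n2,n0
  Y(L2) = 0.000-0.3546j S between n5,n0
  Y(R2) = 0.003534+0.000j S between n4,n3
  Y(C1) = 0.000+0.01620j S between n3,n0
  Y(R3) = 0.06536+0.000j S between n4,n1
  I1: injects 1.75 A into n4 (from n0)
  Y(L3) = 0.000-0.007257j S between n5,n0
  Y(L4) = 0.000-0.3378j S between n5,n1
  Y(L5) = 0.000-1.381j S between n4,n1
  Y(R4) = 0.002475+0.000j S between n4,n1
  I2: injects 0.0327 A into n3 (from n4)
  V1: constraint V(n3)−V(n5) = 1.22
  V2: constraint V(n4)−V(n2) = 17.4
Assemble and solve the 7×7 MNA system:
  V(n1)=1.214+11.56j  V(n2)=-16.07+12.39j  V(n3)=1.815+5.760j  V(n4)=1.326+12.39j  V(n5)=0.5945+5.760j
  i(V1)=0.1243-0.005971j  i(V2)=-0.2410+0.1857j

2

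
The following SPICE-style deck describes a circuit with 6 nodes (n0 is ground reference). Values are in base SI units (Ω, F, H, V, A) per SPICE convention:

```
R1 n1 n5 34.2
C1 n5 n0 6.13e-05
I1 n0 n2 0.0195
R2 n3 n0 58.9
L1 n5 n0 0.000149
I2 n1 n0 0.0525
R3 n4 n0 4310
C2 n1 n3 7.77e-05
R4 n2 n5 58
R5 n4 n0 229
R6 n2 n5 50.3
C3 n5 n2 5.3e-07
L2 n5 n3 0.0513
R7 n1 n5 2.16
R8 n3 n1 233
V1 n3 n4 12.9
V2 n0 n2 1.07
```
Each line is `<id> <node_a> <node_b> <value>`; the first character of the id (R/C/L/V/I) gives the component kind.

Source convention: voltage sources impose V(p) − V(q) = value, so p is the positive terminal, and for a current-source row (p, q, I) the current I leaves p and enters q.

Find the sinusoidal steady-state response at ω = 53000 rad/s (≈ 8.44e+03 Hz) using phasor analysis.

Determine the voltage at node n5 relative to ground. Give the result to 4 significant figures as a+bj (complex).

Element admittances at ω=53000 rad/s:
  Y(R1) = 0.02924+0.000j S between n1,n5
  Y(C1) = 0.000+3.249j S between n5,n0
  I1: injects 0.0195 A into n2 (from n0)
  Y(R2) = 0.01698+0.000j S between n3,n0
  Y(L1) = 0.000-0.1266j S between n5,n0
  I2: injects 0.0525 A into n0 (from n1)
  Y(R3) = 0.0002320+0.000j S between n4,n0
  Y(C2) = 0.000+4.118j S between n1,n3
  Y(R4) = 0.01724+0.000j S between n2,n5
  Y(R5) = 0.004367+0.000j S between n4,n0
  Y(R6) = 0.01988+0.000j S between n2,n5
  Y(C3) = 0.000+0.02809j S between n5,n2
  Y(L2) = 0.000-0.0003678j S between n5,n3
  Y(R7) = 0.4630+0.000j S between n1,n5
  Y(R8) = 0.004292+0.000j S between n3,n1
  V1: constraint V(n3)−V(n4) = 12.9
  V2: constraint V(n0)−V(n2) = 1.07
Assemble and solve the 7×7 MNA system:
  V(n1)=0.004061+0.01054j  V(n2)=-1.070+0.000j  V(n3)=0.004097-0.003850j  V(n4)=-12.90-0.003850j  V(n5)=-0.009636+0.01036j
  i(V1)=-0.05931-1.771e-05j  i(V2)=-0.05857-0.03017j

-0.009636+0.01036j V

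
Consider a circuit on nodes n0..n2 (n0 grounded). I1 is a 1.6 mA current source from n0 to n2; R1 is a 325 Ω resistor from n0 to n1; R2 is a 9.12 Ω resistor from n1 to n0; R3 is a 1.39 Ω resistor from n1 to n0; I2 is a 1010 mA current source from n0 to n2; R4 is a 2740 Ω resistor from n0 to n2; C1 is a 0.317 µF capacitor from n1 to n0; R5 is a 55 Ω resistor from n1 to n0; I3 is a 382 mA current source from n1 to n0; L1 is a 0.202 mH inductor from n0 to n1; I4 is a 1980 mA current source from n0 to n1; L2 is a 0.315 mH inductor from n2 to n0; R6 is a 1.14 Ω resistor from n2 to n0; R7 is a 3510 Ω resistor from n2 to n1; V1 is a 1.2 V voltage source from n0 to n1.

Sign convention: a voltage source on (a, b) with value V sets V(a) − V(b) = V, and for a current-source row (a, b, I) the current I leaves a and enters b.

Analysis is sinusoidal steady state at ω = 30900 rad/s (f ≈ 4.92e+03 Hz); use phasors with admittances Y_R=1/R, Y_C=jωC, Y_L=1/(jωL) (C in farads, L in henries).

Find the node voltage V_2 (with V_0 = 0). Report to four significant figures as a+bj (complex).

1.136+0.1330j V

Element admittances at ω=30900 rad/s:
  I1: injects 0.0016 A into n2 (from n0)
  Y(R1) = 0.003077+0.000j S between n0,n1
  Y(R2) = 0.1096+0.000j S between n1,n0
  Y(R3) = 0.7194+0.000j S between n1,n0
  I2: injects 1.01 A into n2 (from n0)
  Y(R4) = 0.0003650+0.000j S between n0,n2
  Y(C1) = 0.000+0.009795j S between n1,n0
  Y(R5) = 0.01818+0.000j S between n1,n0
  I3: injects 0.382 A into n0 (from n1)
  Y(L1) = 0.000-0.1602j S between n0,n1
  I4: injects 1.98 A into n1 (from n0)
  Y(L2) = 0.000-0.1027j S between n2,n0
  Y(R6) = 0.8772+0.000j S between n2,n0
  Y(R7) = 0.0002849+0.000j S between n2,n1
  V1: constraint V(n0)−V(n1) = 1.2
Assemble and solve the 3×3 MNA system:
  V(n1)=-1.200+0.000j  V(n2)=1.136+0.1330j
  i(V1)=-2.619+0.1805j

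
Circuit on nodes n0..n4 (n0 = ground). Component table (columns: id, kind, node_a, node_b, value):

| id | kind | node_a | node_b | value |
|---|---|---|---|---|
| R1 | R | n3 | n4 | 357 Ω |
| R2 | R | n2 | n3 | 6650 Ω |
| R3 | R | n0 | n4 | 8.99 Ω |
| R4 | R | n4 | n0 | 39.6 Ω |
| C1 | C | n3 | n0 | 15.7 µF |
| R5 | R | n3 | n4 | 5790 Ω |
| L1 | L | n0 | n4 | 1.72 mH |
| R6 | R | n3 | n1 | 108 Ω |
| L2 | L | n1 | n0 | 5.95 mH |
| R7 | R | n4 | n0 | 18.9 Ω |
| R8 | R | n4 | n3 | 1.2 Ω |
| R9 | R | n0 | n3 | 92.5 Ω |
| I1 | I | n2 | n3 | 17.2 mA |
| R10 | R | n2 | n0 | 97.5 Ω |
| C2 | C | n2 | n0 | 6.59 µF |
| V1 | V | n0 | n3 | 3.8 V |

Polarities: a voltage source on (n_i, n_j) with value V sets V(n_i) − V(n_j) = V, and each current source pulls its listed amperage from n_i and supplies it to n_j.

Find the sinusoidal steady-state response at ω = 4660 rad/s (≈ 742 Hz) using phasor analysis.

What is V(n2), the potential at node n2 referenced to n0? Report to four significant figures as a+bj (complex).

-0.1759+0.5191j V

Apply KCL at each of the 4 non-ground nodes and solve the resulting linear system.
Node n1: branches {R6, L2} → V_1 = -0.2350-0.9153j
Node n2: branches {R2, I1, R10, C2} → V_2 = -0.1759+0.5191j
Node n3: branches {R1, R2, C1, R5, R6, R8, R9, I1, V1} → V_3 = -3.800+0.000j
Node n4: branches {R1, R3, R4, R5, L1, R7, R8} → V_4 = -3.053-0.3714j
Source currents: i(V1)=-0.7164+0.04096j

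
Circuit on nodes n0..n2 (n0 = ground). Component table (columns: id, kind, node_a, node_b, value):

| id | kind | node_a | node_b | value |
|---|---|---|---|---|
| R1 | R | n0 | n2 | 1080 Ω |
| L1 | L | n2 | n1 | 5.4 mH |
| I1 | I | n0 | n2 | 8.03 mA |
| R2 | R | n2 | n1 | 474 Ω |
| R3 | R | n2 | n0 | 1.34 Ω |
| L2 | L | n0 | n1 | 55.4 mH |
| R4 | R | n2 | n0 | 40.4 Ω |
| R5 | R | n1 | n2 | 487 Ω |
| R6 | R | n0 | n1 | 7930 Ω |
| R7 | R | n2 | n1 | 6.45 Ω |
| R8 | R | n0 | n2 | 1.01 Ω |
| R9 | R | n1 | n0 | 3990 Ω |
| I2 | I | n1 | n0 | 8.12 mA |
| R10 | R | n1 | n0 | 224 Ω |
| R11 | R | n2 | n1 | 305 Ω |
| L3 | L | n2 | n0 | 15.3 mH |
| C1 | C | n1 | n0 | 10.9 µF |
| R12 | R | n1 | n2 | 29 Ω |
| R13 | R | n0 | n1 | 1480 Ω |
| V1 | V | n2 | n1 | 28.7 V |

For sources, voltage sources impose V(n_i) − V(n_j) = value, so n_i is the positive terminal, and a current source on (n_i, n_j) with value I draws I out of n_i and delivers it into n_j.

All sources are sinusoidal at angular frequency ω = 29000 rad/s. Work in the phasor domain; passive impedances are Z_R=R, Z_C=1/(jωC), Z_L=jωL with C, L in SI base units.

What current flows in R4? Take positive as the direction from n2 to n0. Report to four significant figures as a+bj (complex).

MNA unknowns: 2 node voltages V₁..V_2 plus 1 source current (V1)
R1: Y=0.0009259+0.000j on G[0,2]
L1: Y=0.000-0.006386j on G[2,1]
I1: z[0]−=0.00803, z[2]+=0.00803
R2: Y=0.002110+0.000j on G[2,1]
R3: Y=0.7463+0.000j on G[2,0]
L2: Y=0.000-0.0006224j on G[0,1]
R4: Y=0.02475+0.000j on G[2,0]
R5: Y=0.002053+0.000j on G[1,2]
R6: Y=0.0001261+0.000j on G[0,1]
R7: Y=0.1550+0.000j on G[2,1]
R8: Y=0.9901+0.000j on G[0,2]
R9: Y=0.0002506+0.000j on G[1,0]
I2: z[1]−=0.00812, z[0]+=0.00812
R10: Y=0.004464+0.000j on G[1,0]
R11: Y=0.003279+0.000j on G[2,1]
L3: Y=0.000-0.002254j on G[2,0]
C1: Y=0.000+0.3161j on G[1,0]
R12: Y=0.03448+0.000j on G[1,2]
R13: Y=0.0006757+0.000j on G[0,1]
V1: row V2−V1=28.7, i_V1 at 2,1
solve → V1=-27.73+4.951j, V2=0.9669+4.951j
aux → i_V1=-7.360-8.539j

0.02393+0.1226j A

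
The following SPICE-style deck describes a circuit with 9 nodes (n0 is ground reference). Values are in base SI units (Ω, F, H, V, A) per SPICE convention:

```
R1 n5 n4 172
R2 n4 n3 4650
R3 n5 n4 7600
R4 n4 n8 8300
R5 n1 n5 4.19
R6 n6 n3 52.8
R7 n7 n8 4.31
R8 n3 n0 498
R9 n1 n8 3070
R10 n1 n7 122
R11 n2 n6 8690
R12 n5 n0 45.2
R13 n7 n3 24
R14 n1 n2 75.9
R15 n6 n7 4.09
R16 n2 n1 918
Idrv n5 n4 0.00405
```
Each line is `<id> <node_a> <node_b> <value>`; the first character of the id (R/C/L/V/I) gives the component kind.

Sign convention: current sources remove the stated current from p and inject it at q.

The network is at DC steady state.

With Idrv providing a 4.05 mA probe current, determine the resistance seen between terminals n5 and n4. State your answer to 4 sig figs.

R_eq = 159.5 Ω

Element admittances at DC:
  Y(R1) = 0.005814 S between n5,n4
  Y(R2) = 0.0002151 S between n4,n3
  Y(R3) = 0.0001316 S between n5,n4
  Y(R4) = 0.0001205 S between n4,n8
  Y(R5) = 0.2387 S between n1,n5
  Y(R6) = 0.01894 S between n6,n3
  Y(R7) = 0.2320 S between n7,n8
  Y(R8) = 0.002008 S between n3,n0
  Y(R9) = 0.0003257 S between n1,n8
  Y(R10) = 0.008197 S between n1,n7
  Y(R11) = 0.0001151 S between n2,n6
  Y(R12) = 0.02212 S between n5,n0
  Y(R13) = 0.04167 S between n7,n3
  Y(R14) = 0.01318 S between n1,n2
  Y(R15) = 0.2445 S between n6,n7
  Y(R16) = 0.001089 S between n2,n1
  Idrv: injects 0.00405 A into n4 (from n5)
Assemble and solve the 8×8 MNA system:
  V(n1)=-0.001111  V(n2)=-0.0009537  V(n3)=0.02006  V(n4)=0.6441  V(n5)=-0.001821  V(n6)=0.01858  V(n7)=0.01848  V(n8)=0.01877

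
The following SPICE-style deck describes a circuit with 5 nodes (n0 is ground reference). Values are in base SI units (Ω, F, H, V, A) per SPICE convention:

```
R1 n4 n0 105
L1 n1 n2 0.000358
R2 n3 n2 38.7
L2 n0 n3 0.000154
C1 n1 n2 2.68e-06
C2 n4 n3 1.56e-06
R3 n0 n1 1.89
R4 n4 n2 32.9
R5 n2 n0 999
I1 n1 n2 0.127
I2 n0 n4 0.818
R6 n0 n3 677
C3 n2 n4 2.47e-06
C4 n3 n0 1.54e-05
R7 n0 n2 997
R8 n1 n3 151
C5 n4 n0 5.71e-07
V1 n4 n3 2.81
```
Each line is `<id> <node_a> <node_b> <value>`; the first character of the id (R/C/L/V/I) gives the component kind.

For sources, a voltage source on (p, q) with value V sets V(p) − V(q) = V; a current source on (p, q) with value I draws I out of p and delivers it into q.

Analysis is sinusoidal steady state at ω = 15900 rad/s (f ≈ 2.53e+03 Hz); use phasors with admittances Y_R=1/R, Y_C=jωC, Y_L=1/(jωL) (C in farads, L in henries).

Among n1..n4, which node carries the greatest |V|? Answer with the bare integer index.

Apply KCL at each of the 4 non-ground nodes and solve the resulting linear system.
Node n1: branches {L1, C1, R3, I1, R8} → V_1 = 0.5175+0.4395j
Node n2: branches {L1, R2, C1, R4, R5, I1, C3, R7} → V_2 = -1.091+3.381j
Node n3: branches {R2, L2, C2, R6, C4, R8, V1} → V_3 = 1.944+3.226j
Node n4: branches {R1, C2, R4, I2, C3, C5, V1} → V_4 = 4.754+3.226j
Source currents: i(V1)=0.6182-0.3684j

4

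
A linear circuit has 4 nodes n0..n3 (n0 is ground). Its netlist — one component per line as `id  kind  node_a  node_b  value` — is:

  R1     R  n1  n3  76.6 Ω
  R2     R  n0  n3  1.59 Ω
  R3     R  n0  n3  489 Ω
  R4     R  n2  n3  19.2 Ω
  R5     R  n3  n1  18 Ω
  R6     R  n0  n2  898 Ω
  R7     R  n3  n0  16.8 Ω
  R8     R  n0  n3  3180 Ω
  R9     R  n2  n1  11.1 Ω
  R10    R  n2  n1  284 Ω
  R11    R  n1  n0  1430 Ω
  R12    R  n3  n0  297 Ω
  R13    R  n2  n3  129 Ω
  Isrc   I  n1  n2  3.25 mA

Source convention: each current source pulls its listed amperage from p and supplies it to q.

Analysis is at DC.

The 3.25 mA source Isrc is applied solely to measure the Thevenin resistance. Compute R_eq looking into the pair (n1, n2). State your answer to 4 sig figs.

Element admittances at DC:
  Y(R1) = 0.01305 S between n1,n3
  Y(R2) = 0.6289 S between n0,n3
  Y(R3) = 0.002045 S between n0,n3
  Y(R4) = 0.05208 S between n2,n3
  Y(R5) = 0.05556 S between n3,n1
  Y(R6) = 0.001114 S between n0,n2
  Y(R7) = 0.05952 S between n3,n0
  Y(R8) = 0.0003145 S between n0,n3
  Y(R9) = 0.09009 S between n2,n1
  Y(R10) = 0.003521 S between n2,n1
  Y(R11) = 0.0006993 S between n1,n0
  Y(R12) = 0.003367 S between n3,n0
  Y(R13) = 0.007752 S between n2,n3
  Isrc: injects 0.00325 A into n2 (from n1)
Assemble and solve the 3×3 MNA system:
  V(n1)=-0.01207  V(n2)=0.01371  V(n3)=-9.830e-06

R_eq = 7.934 Ω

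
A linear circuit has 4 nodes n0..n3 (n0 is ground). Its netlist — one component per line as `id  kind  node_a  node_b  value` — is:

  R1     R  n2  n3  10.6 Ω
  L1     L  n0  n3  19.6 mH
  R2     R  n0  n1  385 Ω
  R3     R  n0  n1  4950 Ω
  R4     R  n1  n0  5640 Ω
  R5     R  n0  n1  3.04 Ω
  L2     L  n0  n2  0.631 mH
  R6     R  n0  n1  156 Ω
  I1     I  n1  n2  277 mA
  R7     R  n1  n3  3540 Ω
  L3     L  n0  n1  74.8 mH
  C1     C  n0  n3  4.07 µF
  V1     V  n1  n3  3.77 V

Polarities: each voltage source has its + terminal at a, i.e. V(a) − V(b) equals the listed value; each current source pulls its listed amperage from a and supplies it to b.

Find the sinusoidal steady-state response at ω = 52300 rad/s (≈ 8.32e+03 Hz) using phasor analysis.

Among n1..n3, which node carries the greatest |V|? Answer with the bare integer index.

3

Element admittances at ω=52300 rad/s:
  Y(R1) = 0.09434+0.000j S between n2,n3
  Y(L1) = 0.000-0.0009755j S between n0,n3
  Y(R2) = 0.002597+0.000j S between n0,n1
  Y(R3) = 0.0002020+0.000j S between n0,n1
  Y(R4) = 0.0001773+0.000j S between n1,n0
  Y(R5) = 0.3289+0.000j S between n0,n1
  Y(L2) = 0.000-0.03030j S between n0,n2
  Y(R6) = 0.006410+0.000j S between n0,n1
  I1: injects 0.277 A into n2 (from n1)
  Y(R7) = 0.0002825+0.000j S between n1,n3
  Y(L3) = 0.000-0.0002556j S between n0,n1
  Y(C1) = 0.000+0.2129j S between n0,n3
  V1: constraint V(n1)−V(n3) = 3.77
Assemble and solve the 4×4 MNA system:
  V(n1)=0.9418+1.735j  V(n2)=-0.4074+1.605j  V(n3)=-2.828+1.735j
  i(V1)=-0.5972-0.5869j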